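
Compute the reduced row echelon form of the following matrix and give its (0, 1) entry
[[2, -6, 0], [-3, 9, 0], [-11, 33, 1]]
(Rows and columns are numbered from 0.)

-3

Multiply ρ1 by 1/2.
  [   1  -3  0 ]
  [  -3   9  0 ]
  [ -11  33  1 ]
Add 3 times ρ1 to ρ2.
  [   1  -3  0 ]
  [   0   0  0 ]
  [ -11  33  1 ]
Add 11 times ρ1 to ρ3.
  [ 1  -3  0 ]
  [ 0   0  0 ]
  [ 0   0  1 ]
Swap ρ2 and ρ3.
  [ 1  -3  0 ]
  [ 0   0  1 ]
  [ 0   0  0 ]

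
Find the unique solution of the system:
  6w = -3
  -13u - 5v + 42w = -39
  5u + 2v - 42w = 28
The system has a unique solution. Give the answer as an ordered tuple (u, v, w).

Form the augmented matrix and row-reduce:
  [   0   0    6  |   -3 ]
  [ -13  -5   42  |  -39 ]
  [   5   2  -42  |   28 ]
Swap R1 and R2.
Multiply R1 by -1/13.
Subtract 5 times R1 from R3.
Swap R2 and R3.
Multiply R2 by 13.
Multiply R3 by 1/6.
Add 336 times R3 to R2.
Add 42/13 times R3 to R1.
Subtract 5/13 times R2 from R1.
Reading off the last column: u = 1, v = 1, w = -1/2.

(1, 1, -1/2)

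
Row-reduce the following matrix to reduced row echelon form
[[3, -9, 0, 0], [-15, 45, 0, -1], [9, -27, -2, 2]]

Multiply R1 by 1/3.
  [   1   -3   0   0 ]
  [ -15   45   0  -1 ]
  [   9  -27  -2   2 ]
Add 15 times R1 to R2.
  [ 1   -3   0   0 ]
  [ 0    0   0  -1 ]
  [ 9  -27  -2   2 ]
Subtract 9 times R1 from R3.
  [ 1  -3   0   0 ]
  [ 0   0   0  -1 ]
  [ 0   0  -2   2 ]
Swap R2 and R3.
  [ 1  -3   0   0 ]
  [ 0   0  -2   2 ]
  [ 0   0   0  -1 ]
Multiply R2 by -1/2.
  [ 1  -3  0   0 ]
  [ 0   0  1  -1 ]
  [ 0   0  0  -1 ]
Multiply R3 by -1.
  [ 1  -3  0   0 ]
  [ 0   0  1  -1 ]
  [ 0   0  0   1 ]
Add R3 to R2.
  [ 1  -3  0  0 ]
  [ 0   0  1  0 ]
  [ 0   0  0  1 ]

[[1, -3, 0, 0], [0, 0, 1, 0], [0, 0, 0, 1]]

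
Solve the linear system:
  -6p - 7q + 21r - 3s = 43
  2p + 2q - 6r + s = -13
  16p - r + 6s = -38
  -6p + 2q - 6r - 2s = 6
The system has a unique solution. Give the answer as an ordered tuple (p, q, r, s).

(-2, -4, 0, -1)

Form the augmented matrix and row-reduce:
  [ -6  -7  21  -3  |   43 ]
  [  2   2  -6   1  |  -13 ]
  [ 16   0  -1   6  |  -38 ]
  [ -6   2  -6  -2  |    6 ]
ρ1 -> -1/6·ρ1
  [  1  7/6  -7/2  1/2  |  -43/6 ]
  [  2    2    -6    1  |    -13 ]
  [ 16    0    -1    6  |    -38 ]
  [ -6    2    -6   -2  |      6 ]
ρ2 -> ρ2 − 2·ρ1
  [  1   7/6  -7/2  1/2  |  -43/6 ]
  [  0  -1/3     1    0  |    4/3 ]
  [ 16     0    -1    6  |    -38 ]
  [ -6     2    -6   -2  |      6 ]
ρ3 -> ρ3 − 16·ρ1
  [  1    7/6  -7/2  1/2  |  -43/6 ]
  [  0   -1/3     1    0  |    4/3 ]
  [  0  -56/3    55   -2  |  230/3 ]
  [ -6      2    -6   -2  |      6 ]
ρ4 -> ρ4 + 6·ρ1
  [ 1    7/6  -7/2  1/2  |  -43/6 ]
  [ 0   -1/3     1    0  |    4/3 ]
  [ 0  -56/3    55   -2  |  230/3 ]
  [ 0      9   -27    1  |    -37 ]
ρ2 -> -3·ρ2
  [ 1    7/6  -7/2  1/2  |  -43/6 ]
  [ 0      1    -3    0  |     -4 ]
  [ 0  -56/3    55   -2  |  230/3 ]
  [ 0      9   -27    1  |    -37 ]
ρ3 -> ρ3 + 56/3·ρ2
  [ 1  7/6  -7/2  1/2  |  -43/6 ]
  [ 0    1    -3    0  |     -4 ]
  [ 0    0    -1   -2  |      2 ]
  [ 0    9   -27    1  |    -37 ]
ρ4 -> ρ4 − 9·ρ2
  [ 1  7/6  -7/2  1/2  |  -43/6 ]
  [ 0    1    -3    0  |     -4 ]
  [ 0    0    -1   -2  |      2 ]
  [ 0    0     0    1  |     -1 ]
ρ3 -> -1·ρ3
  [ 1  7/6  -7/2  1/2  |  -43/6 ]
  [ 0    1    -3    0  |     -4 ]
  [ 0    0     1    2  |     -2 ]
  [ 0    0     0    1  |     -1 ]
ρ3 -> ρ3 − 2·ρ4
  [ 1  7/6  -7/2  1/2  |  -43/6 ]
  [ 0    1    -3    0  |     -4 ]
  [ 0    0     1    0  |      0 ]
  [ 0    0     0    1  |     -1 ]
ρ1 -> ρ1 − 1/2·ρ4
  [ 1  7/6  -7/2  0  |  -20/3 ]
  [ 0    1    -3  0  |     -4 ]
  [ 0    0     1  0  |      0 ]
  [ 0    0     0  1  |     -1 ]
ρ2 -> ρ2 + 3·ρ3
  [ 1  7/6  -7/2  0  |  -20/3 ]
  [ 0    1     0  0  |     -4 ]
  [ 0    0     1  0  |      0 ]
  [ 0    0     0  1  |     -1 ]
ρ1 -> ρ1 + 7/2·ρ3
  [ 1  7/6  0  0  |  -20/3 ]
  [ 0    1  0  0  |     -4 ]
  [ 0    0  1  0  |      0 ]
  [ 0    0  0  1  |     -1 ]
ρ1 -> ρ1 − 7/6·ρ2
  [ 1  0  0  0  |  -2 ]
  [ 0  1  0  0  |  -4 ]
  [ 0  0  1  0  |   0 ]
  [ 0  0  0  1  |  -1 ]
Reading off the last column: p = -2, q = -4, r = 0, s = -1.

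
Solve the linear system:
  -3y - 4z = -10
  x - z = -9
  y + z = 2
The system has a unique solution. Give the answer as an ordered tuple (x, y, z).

(-5, -2, 4)

Form the augmented matrix and row-reduce:
  [ 0  -3  -4  |  -10 ]
  [ 1   0  -1  |   -9 ]
  [ 0   1   1  |    2 ]
Swap R1 and R2.
  [ 1   0  -1  |   -9 ]
  [ 0  -3  -4  |  -10 ]
  [ 0   1   1  |    2 ]
Multiply R2 by -1/3.
  [ 1  0   -1  |    -9 ]
  [ 0  1  4/3  |  10/3 ]
  [ 0  1    1  |     2 ]
Subtract R2 from R3.
  [ 1  0    -1  |    -9 ]
  [ 0  1   4/3  |  10/3 ]
  [ 0  0  -1/3  |  -4/3 ]
Multiply R3 by -3.
  [ 1  0   -1  |    -9 ]
  [ 0  1  4/3  |  10/3 ]
  [ 0  0    1  |     4 ]
Subtract 4/3 times R3 from R2.
  [ 1  0  -1  |  -9 ]
  [ 0  1   0  |  -2 ]
  [ 0  0   1  |   4 ]
Add R3 to R1.
  [ 1  0  0  |  -5 ]
  [ 0  1  0  |  -2 ]
  [ 0  0  1  |   4 ]
Reading off the last column: x = -5, y = -2, z = 4.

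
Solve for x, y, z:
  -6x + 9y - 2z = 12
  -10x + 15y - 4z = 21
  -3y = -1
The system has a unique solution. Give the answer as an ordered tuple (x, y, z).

(-1, 1/3, -3/2)

Form the augmented matrix and row-reduce:
  [  -6   9  -2  |  12 ]
  [ -10  15  -4  |  21 ]
  [   0  -3   0  |  -1 ]
ρ1 ← -1/6·ρ1
  [   1  -3/2  1/3  |  -2 ]
  [ -10    15   -4  |  21 ]
  [   0    -3    0  |  -1 ]
ρ2 ← ρ2 + 10·ρ1
  [ 1  -3/2   1/3  |  -2 ]
  [ 0     0  -2/3  |   1 ]
  [ 0    -3     0  |  -1 ]
ρ2 <=> ρ3
  [ 1  -3/2   1/3  |  -2 ]
  [ 0    -3     0  |  -1 ]
  [ 0     0  -2/3  |   1 ]
ρ2 ← -1/3·ρ2
  [ 1  -3/2   1/3  |   -2 ]
  [ 0     1     0  |  1/3 ]
  [ 0     0  -2/3  |    1 ]
ρ3 ← -3/2·ρ3
  [ 1  -3/2  1/3  |    -2 ]
  [ 0     1    0  |   1/3 ]
  [ 0     0    1  |  -3/2 ]
ρ1 ← ρ1 − 1/3·ρ3
  [ 1  -3/2  0  |  -3/2 ]
  [ 0     1  0  |   1/3 ]
  [ 0     0  1  |  -3/2 ]
ρ1 ← ρ1 + 3/2·ρ2
  [ 1  0  0  |    -1 ]
  [ 0  1  0  |   1/3 ]
  [ 0  0  1  |  -3/2 ]
Reading off the last column: x = -1, y = 1/3, z = -3/2.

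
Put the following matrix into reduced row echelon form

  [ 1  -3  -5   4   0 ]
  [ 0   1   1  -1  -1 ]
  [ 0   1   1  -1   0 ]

[[1, 0, -2, 1, 0], [0, 1, 1, -1, 0], [0, 0, 0, 0, 1]]

Subtract R2 from R3.
Add R3 to R2.
Add 3 times R2 to R1.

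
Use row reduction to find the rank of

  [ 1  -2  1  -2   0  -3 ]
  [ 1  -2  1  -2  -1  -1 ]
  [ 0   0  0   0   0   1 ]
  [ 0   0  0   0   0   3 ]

rank = 3

ρ2 → ρ2 − ρ1
  [ 1  -2  1  -2   0  -3 ]
  [ 0   0  0   0  -1   2 ]
  [ 0   0  0   0   0   1 ]
  [ 0   0  0   0   0   3 ]
ρ2 → -1·ρ2
  [ 1  -2  1  -2  0  -3 ]
  [ 0   0  0   0  1  -2 ]
  [ 0   0  0   0  0   1 ]
  [ 0   0  0   0  0   3 ]
ρ4 → ρ4 − 3·ρ3
  [ 1  -2  1  -2  0  -3 ]
  [ 0   0  0   0  1  -2 ]
  [ 0   0  0   0  0   1 ]
  [ 0   0  0   0  0   0 ]
ρ2 → ρ2 + 2·ρ3
  [ 1  -2  1  -2  0  -3 ]
  [ 0   0  0   0  1   0 ]
  [ 0   0  0   0  0   1 ]
  [ 0   0  0   0  0   0 ]
ρ1 → ρ1 + 3·ρ3
  [ 1  -2  1  -2  0  0 ]
  [ 0   0  0   0  1  0 ]
  [ 0   0  0   0  0  1 ]
  [ 0   0  0   0  0  0 ]
The reduced form has 3 nonzero rows.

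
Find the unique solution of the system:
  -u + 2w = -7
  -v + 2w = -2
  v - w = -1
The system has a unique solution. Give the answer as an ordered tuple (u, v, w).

Form the augmented matrix and row-reduce:
  [ -1   0   2  |  -7 ]
  [  0  -1   2  |  -2 ]
  [  0   1  -1  |  -1 ]
ρ1 ← -1·ρ1
  [ 1   0  -2  |   7 ]
  [ 0  -1   2  |  -2 ]
  [ 0   1  -1  |  -1 ]
ρ2 ← -1·ρ2
  [ 1  0  -2  |   7 ]
  [ 0  1  -2  |   2 ]
  [ 0  1  -1  |  -1 ]
ρ3 ← ρ3 − ρ2
  [ 1  0  -2  |   7 ]
  [ 0  1  -2  |   2 ]
  [ 0  0   1  |  -3 ]
ρ2 ← ρ2 + 2·ρ3
  [ 1  0  -2  |   7 ]
  [ 0  1   0  |  -4 ]
  [ 0  0   1  |  -3 ]
ρ1 ← ρ1 + 2·ρ3
  [ 1  0  0  |   1 ]
  [ 0  1  0  |  -4 ]
  [ 0  0  1  |  -3 ]
Reading off the last column: u = 1, v = -4, w = -3.

(1, -4, -3)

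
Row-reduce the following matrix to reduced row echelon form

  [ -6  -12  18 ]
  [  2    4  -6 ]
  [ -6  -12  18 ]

[[1, 2, -3], [0, 0, 0], [0, 0, 0]]

R1 ← -1/6·R1
R2 ← R2 − 2·R1
R3 ← R3 + 6·R1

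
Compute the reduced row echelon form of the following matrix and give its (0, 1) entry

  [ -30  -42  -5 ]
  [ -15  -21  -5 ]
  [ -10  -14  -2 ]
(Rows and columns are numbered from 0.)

Multiply R1 by -1/30.
Add 15 times R1 to R2.
Add 10 times R1 to R3.
Multiply R2 by -2/5.
Add 1/3 times R2 to R3.
Subtract 1/6 times R2 from R1.

7/5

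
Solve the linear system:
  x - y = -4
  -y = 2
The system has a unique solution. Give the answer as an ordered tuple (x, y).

Form the augmented matrix and row-reduce:
  [ 1  -1  |  -4 ]
  [ 0  -1  |   2 ]
R2 → -1·R2
  [ 1  -1  |  -4 ]
  [ 0   1  |  -2 ]
R1 → R1 + R2
  [ 1  0  |  -6 ]
  [ 0  1  |  -2 ]
Reading off the last column: x = -6, y = -2.

(-6, -2)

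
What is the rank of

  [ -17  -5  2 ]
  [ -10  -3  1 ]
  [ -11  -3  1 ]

rank = 3

Multiply ρ1 by -1/17.
  [   1  5/17  -2/17 ]
  [ -10    -3      1 ]
  [ -11    -3      1 ]
Add 10 times ρ1 to ρ2.
  [   1   5/17  -2/17 ]
  [   0  -1/17  -3/17 ]
  [ -11     -3      1 ]
Add 11 times ρ1 to ρ3.
  [ 1   5/17  -2/17 ]
  [ 0  -1/17  -3/17 ]
  [ 0   4/17  -5/17 ]
Multiply ρ2 by -17.
  [ 1  5/17  -2/17 ]
  [ 0     1      3 ]
  [ 0  4/17  -5/17 ]
Subtract 4/17 times ρ2 from ρ3.
  [ 1  5/17  -2/17 ]
  [ 0     1      3 ]
  [ 0     0     -1 ]
Multiply ρ3 by -1.
  [ 1  5/17  -2/17 ]
  [ 0     1      3 ]
  [ 0     0      1 ]
Subtract 3 times ρ3 from ρ2.
  [ 1  5/17  -2/17 ]
  [ 0     1      0 ]
  [ 0     0      1 ]
Add 2/17 times ρ3 to ρ1.
  [ 1  5/17  0 ]
  [ 0     1  0 ]
  [ 0     0  1 ]
Subtract 5/17 times ρ2 from ρ1.
  [ 1  0  0 ]
  [ 0  1  0 ]
  [ 0  0  1 ]
The reduced form has 3 nonzero rows.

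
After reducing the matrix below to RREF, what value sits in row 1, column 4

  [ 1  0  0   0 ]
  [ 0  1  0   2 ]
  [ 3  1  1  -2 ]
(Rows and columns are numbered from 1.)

R3 ← R3 − 3·R1
  [ 1  0  0   0 ]
  [ 0  1  0   2 ]
  [ 0  1  1  -2 ]
R3 ← R3 − R2
  [ 1  0  0   0 ]
  [ 0  1  0   2 ]
  [ 0  0  1  -4 ]

0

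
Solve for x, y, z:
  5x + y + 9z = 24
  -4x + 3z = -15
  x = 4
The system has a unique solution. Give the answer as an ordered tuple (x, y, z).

(4, 1, 1/3)

Form the augmented matrix and row-reduce:
  [  5  1  9  |   24 ]
  [ -4  0  3  |  -15 ]
  [  1  0  0  |    4 ]
r1 -> 1/5·r1
  [  1  1/5  9/5  |  24/5 ]
  [ -4    0    3  |   -15 ]
  [  1    0    0  |     4 ]
r2 -> r2 + 4·r1
  [ 1  1/5   9/5  |  24/5 ]
  [ 0  4/5  51/5  |  21/5 ]
  [ 1    0     0  |     4 ]
r3 -> r3 − r1
  [ 1   1/5   9/5  |  24/5 ]
  [ 0   4/5  51/5  |  21/5 ]
  [ 0  -1/5  -9/5  |  -4/5 ]
r2 -> 5/4·r2
  [ 1   1/5   9/5  |  24/5 ]
  [ 0     1  51/4  |  21/4 ]
  [ 0  -1/5  -9/5  |  -4/5 ]
r3 -> r3 + 1/5·r2
  [ 1  1/5   9/5  |  24/5 ]
  [ 0    1  51/4  |  21/4 ]
  [ 0    0   3/4  |   1/4 ]
r3 -> 4/3·r3
  [ 1  1/5   9/5  |  24/5 ]
  [ 0    1  51/4  |  21/4 ]
  [ 0    0     1  |   1/3 ]
r2 -> r2 − 51/4·r3
  [ 1  1/5  9/5  |  24/5 ]
  [ 0    1    0  |     1 ]
  [ 0    0    1  |   1/3 ]
r1 -> r1 − 9/5·r3
  [ 1  1/5  0  |  21/5 ]
  [ 0    1  0  |     1 ]
  [ 0    0  1  |   1/3 ]
r1 -> r1 − 1/5·r2
  [ 1  0  0  |    4 ]
  [ 0  1  0  |    1 ]
  [ 0  0  1  |  1/3 ]
Reading off the last column: x = 4, y = 1, z = 1/3.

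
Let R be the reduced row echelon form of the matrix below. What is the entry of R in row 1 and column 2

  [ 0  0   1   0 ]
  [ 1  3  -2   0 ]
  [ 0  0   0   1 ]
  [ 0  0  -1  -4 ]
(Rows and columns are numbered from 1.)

R1 <-> R2
  [ 1  3  -2   0 ]
  [ 0  0   1   0 ]
  [ 0  0   0   1 ]
  [ 0  0  -1  -4 ]
R4 → R4 + R2
  [ 1  3  -2   0 ]
  [ 0  0   1   0 ]
  [ 0  0   0   1 ]
  [ 0  0   0  -4 ]
R4 → R4 + 4·R3
  [ 1  3  -2  0 ]
  [ 0  0   1  0 ]
  [ 0  0   0  1 ]
  [ 0  0   0  0 ]
R1 → R1 + 2·R2
  [ 1  3  0  0 ]
  [ 0  0  1  0 ]
  [ 0  0  0  1 ]
  [ 0  0  0  0 ]

3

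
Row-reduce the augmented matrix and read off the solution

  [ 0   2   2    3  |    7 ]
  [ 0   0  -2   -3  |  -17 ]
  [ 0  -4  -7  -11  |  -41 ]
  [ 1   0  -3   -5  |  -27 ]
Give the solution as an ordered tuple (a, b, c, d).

Swap R1 and R4.
  [ 1   0  -3   -5  |  -27 ]
  [ 0   0  -2   -3  |  -17 ]
  [ 0  -4  -7  -11  |  -41 ]
  [ 0   2   2    3  |    7 ]
Swap R2 and R3.
  [ 1   0  -3   -5  |  -27 ]
  [ 0  -4  -7  -11  |  -41 ]
  [ 0   0  -2   -3  |  -17 ]
  [ 0   2   2    3  |    7 ]
Multiply R2 by -1/4.
  [ 1  0   -3    -5  |   -27 ]
  [ 0  1  7/4  11/4  |  41/4 ]
  [ 0  0   -2    -3  |   -17 ]
  [ 0  2    2     3  |     7 ]
Subtract 2 times R2 from R4.
  [ 1  0    -3    -5  |    -27 ]
  [ 0  1   7/4  11/4  |   41/4 ]
  [ 0  0    -2    -3  |    -17 ]
  [ 0  0  -3/2  -5/2  |  -27/2 ]
Multiply R3 by -1/2.
  [ 1  0    -3    -5  |    -27 ]
  [ 0  1   7/4  11/4  |   41/4 ]
  [ 0  0     1   3/2  |   17/2 ]
  [ 0  0  -3/2  -5/2  |  -27/2 ]
Add 3/2 times R3 to R4.
  [ 1  0   -3    -5  |   -27 ]
  [ 0  1  7/4  11/4  |  41/4 ]
  [ 0  0    1   3/2  |  17/2 ]
  [ 0  0    0  -1/4  |  -3/4 ]
Multiply R4 by -4.
  [ 1  0   -3    -5  |   -27 ]
  [ 0  1  7/4  11/4  |  41/4 ]
  [ 0  0    1   3/2  |  17/2 ]
  [ 0  0    0     1  |     3 ]
Subtract 3/2 times R4 from R3.
  [ 1  0   -3    -5  |   -27 ]
  [ 0  1  7/4  11/4  |  41/4 ]
  [ 0  0    1     0  |     4 ]
  [ 0  0    0     1  |     3 ]
Subtract 11/4 times R4 from R2.
  [ 1  0   -3  -5  |  -27 ]
  [ 0  1  7/4   0  |    2 ]
  [ 0  0    1   0  |    4 ]
  [ 0  0    0   1  |    3 ]
Add 5 times R4 to R1.
  [ 1  0   -3  0  |  -12 ]
  [ 0  1  7/4  0  |    2 ]
  [ 0  0    1  0  |    4 ]
  [ 0  0    0  1  |    3 ]
Subtract 7/4 times R3 from R2.
  [ 1  0  -3  0  |  -12 ]
  [ 0  1   0  0  |   -5 ]
  [ 0  0   1  0  |    4 ]
  [ 0  0   0  1  |    3 ]
Add 3 times R3 to R1.
  [ 1  0  0  0  |   0 ]
  [ 0  1  0  0  |  -5 ]
  [ 0  0  1  0  |   4 ]
  [ 0  0  0  1  |   3 ]
Reading off the last column: a = 0, b = -5, c = 4, d = 3.

(0, -5, 4, 3)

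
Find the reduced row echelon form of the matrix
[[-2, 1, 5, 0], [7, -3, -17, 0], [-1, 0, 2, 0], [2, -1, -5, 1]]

r1 → -1/2·r1
  [  1  -1/2  -5/2  0 ]
  [  7    -3   -17  0 ]
  [ -1     0     2  0 ]
  [  2    -1    -5  1 ]
r2 → r2 − 7·r1
  [  1  -1/2  -5/2  0 ]
  [  0   1/2   1/2  0 ]
  [ -1     0     2  0 ]
  [  2    -1    -5  1 ]
r3 → r3 + r1
  [ 1  -1/2  -5/2  0 ]
  [ 0   1/2   1/2  0 ]
  [ 0  -1/2  -1/2  0 ]
  [ 2    -1    -5  1 ]
r4 → r4 − 2·r1
  [ 1  -1/2  -5/2  0 ]
  [ 0   1/2   1/2  0 ]
  [ 0  -1/2  -1/2  0 ]
  [ 0     0     0  1 ]
r2 → 2·r2
  [ 1  -1/2  -5/2  0 ]
  [ 0     1     1  0 ]
  [ 0  -1/2  -1/2  0 ]
  [ 0     0     0  1 ]
r3 → r3 + 1/2·r2
  [ 1  -1/2  -5/2  0 ]
  [ 0     1     1  0 ]
  [ 0     0     0  0 ]
  [ 0     0     0  1 ]
r3 ↔ r4
  [ 1  -1/2  -5/2  0 ]
  [ 0     1     1  0 ]
  [ 0     0     0  1 ]
  [ 0     0     0  0 ]
r1 → r1 + 1/2·r2
  [ 1  0  -2  0 ]
  [ 0  1   1  0 ]
  [ 0  0   0  1 ]
  [ 0  0   0  0 ]

[[1, 0, -2, 0], [0, 1, 1, 0], [0, 0, 0, 1], [0, 0, 0, 0]]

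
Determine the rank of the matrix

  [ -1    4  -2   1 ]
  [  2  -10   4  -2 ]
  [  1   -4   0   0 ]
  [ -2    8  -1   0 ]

rank = 4

Multiply R1 by -1.
  [  1   -4   2  -1 ]
  [  2  -10   4  -2 ]
  [  1   -4   0   0 ]
  [ -2    8  -1   0 ]
Subtract 2 times R1 from R2.
  [  1  -4   2  -1 ]
  [  0  -2   0   0 ]
  [  1  -4   0   0 ]
  [ -2   8  -1   0 ]
Subtract R1 from R3.
  [  1  -4   2  -1 ]
  [  0  -2   0   0 ]
  [  0   0  -2   1 ]
  [ -2   8  -1   0 ]
Add 2 times R1 to R4.
  [ 1  -4   2  -1 ]
  [ 0  -2   0   0 ]
  [ 0   0  -2   1 ]
  [ 0   0   3  -2 ]
Multiply R2 by -1/2.
  [ 1  -4   2  -1 ]
  [ 0   1   0   0 ]
  [ 0   0  -2   1 ]
  [ 0   0   3  -2 ]
Multiply R3 by -1/2.
  [ 1  -4  2    -1 ]
  [ 0   1  0     0 ]
  [ 0   0  1  -1/2 ]
  [ 0   0  3    -2 ]
Subtract 3 times R3 from R4.
  [ 1  -4  2    -1 ]
  [ 0   1  0     0 ]
  [ 0   0  1  -1/2 ]
  [ 0   0  0  -1/2 ]
Multiply R4 by -2.
  [ 1  -4  2    -1 ]
  [ 0   1  0     0 ]
  [ 0   0  1  -1/2 ]
  [ 0   0  0     1 ]
Add 1/2 times R4 to R3.
  [ 1  -4  2  -1 ]
  [ 0   1  0   0 ]
  [ 0   0  1   0 ]
  [ 0   0  0   1 ]
Add R4 to R1.
  [ 1  -4  2  0 ]
  [ 0   1  0  0 ]
  [ 0   0  1  0 ]
  [ 0   0  0  1 ]
Subtract 2 times R3 from R1.
  [ 1  -4  0  0 ]
  [ 0   1  0  0 ]
  [ 0   0  1  0 ]
  [ 0   0  0  1 ]
Add 4 times R2 to R1.
  [ 1  0  0  0 ]
  [ 0  1  0  0 ]
  [ 0  0  1  0 ]
  [ 0  0  0  1 ]
The reduced form has 4 nonzero rows.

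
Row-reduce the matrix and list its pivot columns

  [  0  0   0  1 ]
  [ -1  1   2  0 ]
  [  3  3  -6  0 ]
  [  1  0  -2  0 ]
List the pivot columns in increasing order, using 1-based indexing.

1, 2, 4

R1 <=> R2
  [ -1  1   2  0 ]
  [  0  0   0  1 ]
  [  3  3  -6  0 ]
  [  1  0  -2  0 ]
R1 → -1·R1
  [ 1  -1  -2  0 ]
  [ 0   0   0  1 ]
  [ 3   3  -6  0 ]
  [ 1   0  -2  0 ]
R3 → R3 − 3·R1
  [ 1  -1  -2  0 ]
  [ 0   0   0  1 ]
  [ 0   6   0  0 ]
  [ 1   0  -2  0 ]
R4 → R4 − R1
  [ 1  -1  -2  0 ]
  [ 0   0   0  1 ]
  [ 0   6   0  0 ]
  [ 0   1   0  0 ]
R2 <=> R3
  [ 1  -1  -2  0 ]
  [ 0   6   0  0 ]
  [ 0   0   0  1 ]
  [ 0   1   0  0 ]
R2 → 1/6·R2
  [ 1  -1  -2  0 ]
  [ 0   1   0  0 ]
  [ 0   0   0  1 ]
  [ 0   1   0  0 ]
R4 → R4 − R2
  [ 1  -1  -2  0 ]
  [ 0   1   0  0 ]
  [ 0   0   0  1 ]
  [ 0   0   0  0 ]
R1 → R1 + R2
  [ 1  0  -2  0 ]
  [ 0  1   0  0 ]
  [ 0  0   0  1 ]
  [ 0  0   0  0 ]
Pivot columns are the columns containing a leading 1.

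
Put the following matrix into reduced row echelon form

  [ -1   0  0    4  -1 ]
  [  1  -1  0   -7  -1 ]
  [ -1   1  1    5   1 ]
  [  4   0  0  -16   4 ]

r1 -> -1·r1
  [  1   0  0   -4   1 ]
  [  1  -1  0   -7  -1 ]
  [ -1   1  1    5   1 ]
  [  4   0  0  -16   4 ]
r2 -> r2 − r1
  [  1   0  0   -4   1 ]
  [  0  -1  0   -3  -2 ]
  [ -1   1  1    5   1 ]
  [  4   0  0  -16   4 ]
r3 -> r3 + r1
  [ 1   0  0   -4   1 ]
  [ 0  -1  0   -3  -2 ]
  [ 0   1  1    1   2 ]
  [ 4   0  0  -16   4 ]
r4 -> r4 − 4·r1
  [ 1   0  0  -4   1 ]
  [ 0  -1  0  -3  -2 ]
  [ 0   1  1   1   2 ]
  [ 0   0  0   0   0 ]
r2 -> -1·r2
  [ 1  0  0  -4  1 ]
  [ 0  1  0   3  2 ]
  [ 0  1  1   1  2 ]
  [ 0  0  0   0  0 ]
r3 -> r3 − r2
  [ 1  0  0  -4  1 ]
  [ 0  1  0   3  2 ]
  [ 0  0  1  -2  0 ]
  [ 0  0  0   0  0 ]

[[1, 0, 0, -4, 1], [0, 1, 0, 3, 2], [0, 0, 1, -2, 0], [0, 0, 0, 0, 0]]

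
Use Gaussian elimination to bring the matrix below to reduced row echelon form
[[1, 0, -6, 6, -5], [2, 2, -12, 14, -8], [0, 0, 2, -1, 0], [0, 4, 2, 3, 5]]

[[1, 0, 0, 3, 0], [0, 1, 0, 1, 0], [0, 0, 1, -1/2, 0], [0, 0, 0, 0, 1]]

Subtract 2 times ρ1 from ρ2.
  [ 1  0  -6   6  -5 ]
  [ 0  2   0   2   2 ]
  [ 0  0   2  -1   0 ]
  [ 0  4   2   3   5 ]
Multiply ρ2 by 1/2.
  [ 1  0  -6   6  -5 ]
  [ 0  1   0   1   1 ]
  [ 0  0   2  -1   0 ]
  [ 0  4   2   3   5 ]
Subtract 4 times ρ2 from ρ4.
  [ 1  0  -6   6  -5 ]
  [ 0  1   0   1   1 ]
  [ 0  0   2  -1   0 ]
  [ 0  0   2  -1   1 ]
Multiply ρ3 by 1/2.
  [ 1  0  -6     6  -5 ]
  [ 0  1   0     1   1 ]
  [ 0  0   1  -1/2   0 ]
  [ 0  0   2    -1   1 ]
Subtract 2 times ρ3 from ρ4.
  [ 1  0  -6     6  -5 ]
  [ 0  1   0     1   1 ]
  [ 0  0   1  -1/2   0 ]
  [ 0  0   0     0   1 ]
Subtract ρ4 from ρ2.
  [ 1  0  -6     6  -5 ]
  [ 0  1   0     1   0 ]
  [ 0  0   1  -1/2   0 ]
  [ 0  0   0     0   1 ]
Add 5 times ρ4 to ρ1.
  [ 1  0  -6     6  0 ]
  [ 0  1   0     1  0 ]
  [ 0  0   1  -1/2  0 ]
  [ 0  0   0     0  1 ]
Add 6 times ρ3 to ρ1.
  [ 1  0  0     3  0 ]
  [ 0  1  0     1  0 ]
  [ 0  0  1  -1/2  0 ]
  [ 0  0  0     0  1 ]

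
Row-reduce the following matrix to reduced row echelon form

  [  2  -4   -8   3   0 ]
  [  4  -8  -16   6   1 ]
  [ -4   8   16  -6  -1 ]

[[1, -2, -4, 3/2, 0], [0, 0, 0, 0, 1], [0, 0, 0, 0, 0]]

r1 -> 1/2·r1
  [  1  -2   -4  3/2   0 ]
  [  4  -8  -16    6   1 ]
  [ -4   8   16   -6  -1 ]
r2 -> r2 − 4·r1
  [  1  -2  -4  3/2   0 ]
  [  0   0   0    0   1 ]
  [ -4   8  16   -6  -1 ]
r3 -> r3 + 4·r1
  [ 1  -2  -4  3/2   0 ]
  [ 0   0   0    0   1 ]
  [ 0   0   0    0  -1 ]
r3 -> r3 + r2
  [ 1  -2  -4  3/2  0 ]
  [ 0   0   0    0  1 ]
  [ 0   0   0    0  0 ]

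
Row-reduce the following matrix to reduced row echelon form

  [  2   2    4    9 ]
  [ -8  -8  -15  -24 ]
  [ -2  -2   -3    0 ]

[[1, 1, 0, 0], [0, 0, 1, 0], [0, 0, 0, 1]]

Multiply r1 by 1/2.
  [  1   1    2  9/2 ]
  [ -8  -8  -15  -24 ]
  [ -2  -2   -3    0 ]
Add 8 times r1 to r2.
  [  1   1   2  9/2 ]
  [  0   0   1   12 ]
  [ -2  -2  -3    0 ]
Add 2 times r1 to r3.
  [ 1  1  2  9/2 ]
  [ 0  0  1   12 ]
  [ 0  0  1    9 ]
Subtract r2 from r3.
  [ 1  1  2  9/2 ]
  [ 0  0  1   12 ]
  [ 0  0  0   -3 ]
Multiply r3 by -1/3.
  [ 1  1  2  9/2 ]
  [ 0  0  1   12 ]
  [ 0  0  0    1 ]
Subtract 12 times r3 from r2.
  [ 1  1  2  9/2 ]
  [ 0  0  1    0 ]
  [ 0  0  0    1 ]
Subtract 9/2 times r3 from r1.
  [ 1  1  2  0 ]
  [ 0  0  1  0 ]
  [ 0  0  0  1 ]
Subtract 2 times r2 from r1.
  [ 1  1  0  0 ]
  [ 0  0  1  0 ]
  [ 0  0  0  1 ]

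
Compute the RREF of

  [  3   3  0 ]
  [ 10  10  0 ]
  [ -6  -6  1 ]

[[1, 1, 0], [0, 0, 1], [0, 0, 0]]

r1 → 1/3·r1
r2 → r2 − 10·r1
r3 → r3 + 6·r1
r2 <-> r3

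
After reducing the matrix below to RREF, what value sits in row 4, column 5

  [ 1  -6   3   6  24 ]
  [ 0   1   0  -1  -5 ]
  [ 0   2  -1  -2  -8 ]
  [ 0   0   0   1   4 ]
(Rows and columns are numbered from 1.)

4

R3 -> R3 − 2·R2
  [ 1  -6   3   6  24 ]
  [ 0   1   0  -1  -5 ]
  [ 0   0  -1   0   2 ]
  [ 0   0   0   1   4 ]
R3 -> -1·R3
  [ 1  -6  3   6  24 ]
  [ 0   1  0  -1  -5 ]
  [ 0   0  1   0  -2 ]
  [ 0   0  0   1   4 ]
R2 -> R2 + R4
  [ 1  -6  3  6  24 ]
  [ 0   1  0  0  -1 ]
  [ 0   0  1  0  -2 ]
  [ 0   0  0  1   4 ]
R1 -> R1 − 6·R4
  [ 1  -6  3  0   0 ]
  [ 0   1  0  0  -1 ]
  [ 0   0  1  0  -2 ]
  [ 0   0  0  1   4 ]
R1 -> R1 − 3·R3
  [ 1  -6  0  0   6 ]
  [ 0   1  0  0  -1 ]
  [ 0   0  1  0  -2 ]
  [ 0   0  0  1   4 ]
R1 -> R1 + 6·R2
  [ 1  0  0  0   0 ]
  [ 0  1  0  0  -1 ]
  [ 0  0  1  0  -2 ]
  [ 0  0  0  1   4 ]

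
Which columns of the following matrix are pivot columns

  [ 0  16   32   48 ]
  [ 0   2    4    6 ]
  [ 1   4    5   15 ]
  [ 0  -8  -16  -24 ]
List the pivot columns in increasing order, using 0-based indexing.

0, 1

r1 ↔ r3
  [ 1   4    5   15 ]
  [ 0   2    4    6 ]
  [ 0  16   32   48 ]
  [ 0  -8  -16  -24 ]
r2 -> 1/2·r2
  [ 1   4    5   15 ]
  [ 0   1    2    3 ]
  [ 0  16   32   48 ]
  [ 0  -8  -16  -24 ]
r3 -> r3 − 16·r2
  [ 1   4    5   15 ]
  [ 0   1    2    3 ]
  [ 0   0    0    0 ]
  [ 0  -8  -16  -24 ]
r4 -> r4 + 8·r2
  [ 1  4  5  15 ]
  [ 0  1  2   3 ]
  [ 0  0  0   0 ]
  [ 0  0  0   0 ]
r1 -> r1 − 4·r2
  [ 1  0  -3  3 ]
  [ 0  1   2  3 ]
  [ 0  0   0  0 ]
  [ 0  0   0  0 ]
Pivot columns are the columns containing a leading 1.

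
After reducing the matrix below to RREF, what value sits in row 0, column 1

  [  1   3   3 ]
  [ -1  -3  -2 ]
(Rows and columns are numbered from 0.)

3

r2 := r2 + r1
  [ 1  3  3 ]
  [ 0  0  1 ]
r1 := r1 − 3·r2
  [ 1  3  0 ]
  [ 0  0  1 ]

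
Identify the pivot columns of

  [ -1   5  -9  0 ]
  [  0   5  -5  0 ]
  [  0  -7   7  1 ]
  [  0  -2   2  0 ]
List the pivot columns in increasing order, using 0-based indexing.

0, 1, 3

Multiply R1 by -1.
Multiply R2 by 1/5.
Add 7 times R2 to R3.
Add 2 times R2 to R4.
Add 5 times R2 to R1.
Pivot columns are the columns containing a leading 1.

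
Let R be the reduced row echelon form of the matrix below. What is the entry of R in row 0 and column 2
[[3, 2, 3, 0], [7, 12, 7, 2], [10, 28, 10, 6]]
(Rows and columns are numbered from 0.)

R1 ← 1/3·R1
  [  1  2/3   1  0 ]
  [  7   12   7  2 ]
  [ 10   28  10  6 ]
R2 ← R2 − 7·R1
  [  1   2/3   1  0 ]
  [  0  22/3   0  2 ]
  [ 10    28  10  6 ]
R3 ← R3 − 10·R1
  [ 1   2/3  1  0 ]
  [ 0  22/3  0  2 ]
  [ 0  64/3  0  6 ]
R2 ← 3/22·R2
  [ 1   2/3  1     0 ]
  [ 0     1  0  3/11 ]
  [ 0  64/3  0     6 ]
R3 ← R3 − 64/3·R2
  [ 1  2/3  1     0 ]
  [ 0    1  0  3/11 ]
  [ 0    0  0  2/11 ]
R3 ← 11/2·R3
  [ 1  2/3  1     0 ]
  [ 0    1  0  3/11 ]
  [ 0    0  0     1 ]
R2 ← R2 − 3/11·R3
  [ 1  2/3  1  0 ]
  [ 0    1  0  0 ]
  [ 0    0  0  1 ]
R1 ← R1 − 2/3·R2
  [ 1  0  1  0 ]
  [ 0  1  0  0 ]
  [ 0  0  0  1 ]

1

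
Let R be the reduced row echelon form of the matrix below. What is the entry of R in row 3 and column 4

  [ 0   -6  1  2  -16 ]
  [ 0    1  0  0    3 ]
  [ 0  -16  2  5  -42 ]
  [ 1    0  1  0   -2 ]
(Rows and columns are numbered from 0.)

2

R1 <-> R4
  [ 1    0  1  0   -2 ]
  [ 0    1  0  0    3 ]
  [ 0  -16  2  5  -42 ]
  [ 0   -6  1  2  -16 ]
R3 -> R3 + 16·R2
  [ 1   0  1  0   -2 ]
  [ 0   1  0  0    3 ]
  [ 0   0  2  5    6 ]
  [ 0  -6  1  2  -16 ]
R4 -> R4 + 6·R2
  [ 1  0  1  0  -2 ]
  [ 0  1  0  0   3 ]
  [ 0  0  2  5   6 ]
  [ 0  0  1  2   2 ]
R3 -> 1/2·R3
  [ 1  0  1    0  -2 ]
  [ 0  1  0    0   3 ]
  [ 0  0  1  5/2   3 ]
  [ 0  0  1    2   2 ]
R4 -> R4 − R3
  [ 1  0  1     0  -2 ]
  [ 0  1  0     0   3 ]
  [ 0  0  1   5/2   3 ]
  [ 0  0  0  -1/2  -1 ]
R4 -> -2·R4
  [ 1  0  1    0  -2 ]
  [ 0  1  0    0   3 ]
  [ 0  0  1  5/2   3 ]
  [ 0  0  0    1   2 ]
R3 -> R3 − 5/2·R4
  [ 1  0  1  0  -2 ]
  [ 0  1  0  0   3 ]
  [ 0  0  1  0  -2 ]
  [ 0  0  0  1   2 ]
R1 -> R1 − R3
  [ 1  0  0  0   0 ]
  [ 0  1  0  0   3 ]
  [ 0  0  1  0  -2 ]
  [ 0  0  0  1   2 ]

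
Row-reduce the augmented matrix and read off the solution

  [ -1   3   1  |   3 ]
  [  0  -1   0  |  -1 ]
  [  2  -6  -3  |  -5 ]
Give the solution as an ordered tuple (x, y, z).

ρ1 ← -1·ρ1
  [ 1  -3  -1  |  -3 ]
  [ 0  -1   0  |  -1 ]
  [ 2  -6  -3  |  -5 ]
ρ3 ← ρ3 − 2·ρ1
  [ 1  -3  -1  |  -3 ]
  [ 0  -1   0  |  -1 ]
  [ 0   0  -1  |   1 ]
ρ2 ← -1·ρ2
  [ 1  -3  -1  |  -3 ]
  [ 0   1   0  |   1 ]
  [ 0   0  -1  |   1 ]
ρ3 ← -1·ρ3
  [ 1  -3  -1  |  -3 ]
  [ 0   1   0  |   1 ]
  [ 0   0   1  |  -1 ]
ρ1 ← ρ1 + ρ3
  [ 1  -3  0  |  -4 ]
  [ 0   1  0  |   1 ]
  [ 0   0  1  |  -1 ]
ρ1 ← ρ1 + 3·ρ2
  [ 1  0  0  |  -1 ]
  [ 0  1  0  |   1 ]
  [ 0  0  1  |  -1 ]
Reading off the last column: x = -1, y = 1, z = -1.

(-1, 1, -1)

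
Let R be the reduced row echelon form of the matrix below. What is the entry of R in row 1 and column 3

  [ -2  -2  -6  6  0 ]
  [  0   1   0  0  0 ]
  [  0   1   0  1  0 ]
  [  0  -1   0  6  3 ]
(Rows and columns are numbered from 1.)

3

R1 := -1/2·R1
R3 := R3 − R2
R4 := R4 + R2
R4 := R4 − 6·R3
R4 := 1/3·R4
R1 := R1 + 3·R3
R1 := R1 − R2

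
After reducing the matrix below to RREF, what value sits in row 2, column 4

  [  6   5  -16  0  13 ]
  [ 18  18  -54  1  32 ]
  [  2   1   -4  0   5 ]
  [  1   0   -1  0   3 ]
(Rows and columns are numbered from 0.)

Multiply ρ1 by 1/6.
Subtract 18 times ρ1 from ρ2.
Subtract 2 times ρ1 from ρ3.
Subtract ρ1 from ρ4.
Multiply ρ2 by 1/3.
Add 2/3 times ρ2 to ρ3.
Add 5/6 times ρ2 to ρ4.
Multiply ρ3 by 9/2.
Subtract 5/18 times ρ3 from ρ4.
Subtract 1/3 times ρ3 from ρ2.
Subtract 5/6 times ρ2 from ρ1.

-4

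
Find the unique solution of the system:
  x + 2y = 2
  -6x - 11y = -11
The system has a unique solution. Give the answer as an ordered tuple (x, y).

Form the augmented matrix and row-reduce:
  [  1    2  |    2 ]
  [ -6  -11  |  -11 ]
R2 -> R2 + 6·R1
  [ 1  2  |  2 ]
  [ 0  1  |  1 ]
R1 -> R1 − 2·R2
  [ 1  0  |  0 ]
  [ 0  1  |  1 ]
Reading off the last column: x = 0, y = 1.

(0, 1)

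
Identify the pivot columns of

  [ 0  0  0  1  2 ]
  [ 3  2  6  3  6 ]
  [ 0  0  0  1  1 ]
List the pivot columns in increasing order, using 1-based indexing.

Swap R1 and R2.
  [ 3  2  6  3  6 ]
  [ 0  0  0  1  2 ]
  [ 0  0  0  1  1 ]
Multiply R1 by 1/3.
  [ 1  2/3  2  1  2 ]
  [ 0    0  0  1  2 ]
  [ 0    0  0  1  1 ]
Subtract R2 from R3.
  [ 1  2/3  2  1   2 ]
  [ 0    0  0  1   2 ]
  [ 0    0  0  0  -1 ]
Multiply R3 by -1.
  [ 1  2/3  2  1  2 ]
  [ 0    0  0  1  2 ]
  [ 0    0  0  0  1 ]
Subtract 2 times R3 from R2.
  [ 1  2/3  2  1  2 ]
  [ 0    0  0  1  0 ]
  [ 0    0  0  0  1 ]
Subtract 2 times R3 from R1.
  [ 1  2/3  2  1  0 ]
  [ 0    0  0  1  0 ]
  [ 0    0  0  0  1 ]
Subtract R2 from R1.
  [ 1  2/3  2  0  0 ]
  [ 0    0  0  1  0 ]
  [ 0    0  0  0  1 ]
Pivot columns are the columns containing a leading 1.

1, 4, 5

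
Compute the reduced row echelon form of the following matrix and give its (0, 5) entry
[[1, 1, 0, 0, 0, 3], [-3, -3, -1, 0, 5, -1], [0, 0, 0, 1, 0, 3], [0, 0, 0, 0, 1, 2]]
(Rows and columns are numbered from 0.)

ρ2 := ρ2 + 3·ρ1
ρ2 := -1·ρ2
ρ2 := ρ2 + 5·ρ4

3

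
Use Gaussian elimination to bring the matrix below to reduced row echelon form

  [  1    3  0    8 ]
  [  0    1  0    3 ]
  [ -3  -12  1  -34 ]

[[1, 0, 0, -1], [0, 1, 0, 3], [0, 0, 1, -1]]

R3 -> R3 + 3·R1
  [ 1   3  0    8 ]
  [ 0   1  0    3 ]
  [ 0  -3  1  -10 ]
R3 -> R3 + 3·R2
  [ 1  3  0   8 ]
  [ 0  1  0   3 ]
  [ 0  0  1  -1 ]
R1 -> R1 − 3·R2
  [ 1  0  0  -1 ]
  [ 0  1  0   3 ]
  [ 0  0  1  -1 ]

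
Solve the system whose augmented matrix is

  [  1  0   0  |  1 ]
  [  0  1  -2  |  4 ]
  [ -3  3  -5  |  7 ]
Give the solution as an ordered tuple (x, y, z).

(1, 0, -2)

ρ3 := ρ3 + 3·ρ1
  [ 1  0   0  |   1 ]
  [ 0  1  -2  |   4 ]
  [ 0  3  -5  |  10 ]
ρ3 := ρ3 − 3·ρ2
  [ 1  0   0  |   1 ]
  [ 0  1  -2  |   4 ]
  [ 0  0   1  |  -2 ]
ρ2 := ρ2 + 2·ρ3
  [ 1  0  0  |   1 ]
  [ 0  1  0  |   0 ]
  [ 0  0  1  |  -2 ]
Reading off the last column: x = 1, y = 0, z = -2.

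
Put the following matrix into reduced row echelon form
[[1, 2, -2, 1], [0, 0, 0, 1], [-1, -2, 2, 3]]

r3 -> r3 + r1
r3 -> r3 − 4·r2
r1 -> r1 − r2

[[1, 2, -2, 0], [0, 0, 0, 1], [0, 0, 0, 0]]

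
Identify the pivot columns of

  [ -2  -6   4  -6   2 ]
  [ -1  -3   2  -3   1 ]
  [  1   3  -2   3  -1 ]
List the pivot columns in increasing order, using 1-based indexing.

r1 := -1/2·r1
  [  1   3  -2   3  -1 ]
  [ -1  -3   2  -3   1 ]
  [  1   3  -2   3  -1 ]
r2 := r2 + r1
  [ 1  3  -2  3  -1 ]
  [ 0  0   0  0   0 ]
  [ 1  3  -2  3  -1 ]
r3 := r3 − r1
  [ 1  3  -2  3  -1 ]
  [ 0  0   0  0   0 ]
  [ 0  0   0  0   0 ]
Pivot columns are the columns containing a leading 1.

1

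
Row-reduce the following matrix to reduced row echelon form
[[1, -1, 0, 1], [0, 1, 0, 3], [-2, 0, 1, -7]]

Add 2 times R1 to R3.
  [ 1  -1  0   1 ]
  [ 0   1  0   3 ]
  [ 0  -2  1  -5 ]
Add 2 times R2 to R3.
  [ 1  -1  0  1 ]
  [ 0   1  0  3 ]
  [ 0   0  1  1 ]
Add R2 to R1.
  [ 1  0  0  4 ]
  [ 0  1  0  3 ]
  [ 0  0  1  1 ]

[[1, 0, 0, 4], [0, 1, 0, 3], [0, 0, 1, 1]]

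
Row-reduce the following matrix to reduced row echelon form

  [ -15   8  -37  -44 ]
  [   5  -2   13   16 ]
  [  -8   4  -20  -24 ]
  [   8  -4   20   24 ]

[[1, 0, 3, 4], [0, 1, 1, 2], [0, 0, 0, 0], [0, 0, 0, 0]]

R1 → -1/15·R1
R2 → R2 − 5·R1
R3 → R3 + 8·R1
R4 → R4 − 8·R1
R2 → 3/2·R2
R3 → R3 + 4/15·R2
R4 → R4 − 4/15·R2
R1 → R1 + 8/15·R2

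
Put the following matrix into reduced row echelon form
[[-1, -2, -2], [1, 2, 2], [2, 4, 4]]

Multiply ρ1 by -1.
Subtract ρ1 from ρ2.
Subtract 2 times ρ1 from ρ3.

[[1, 2, 2], [0, 0, 0], [0, 0, 0]]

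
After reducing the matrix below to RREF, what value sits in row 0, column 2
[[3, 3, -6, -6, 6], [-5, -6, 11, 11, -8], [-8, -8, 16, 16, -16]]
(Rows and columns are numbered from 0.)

-1

R1 := 1/3·R1
R2 := R2 + 5·R1
R3 := R3 + 8·R1
R2 := -1·R2
R1 := R1 − R2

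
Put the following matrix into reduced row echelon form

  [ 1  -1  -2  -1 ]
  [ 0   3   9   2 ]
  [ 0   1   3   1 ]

R2 ← 1/3·R2
R3 ← R3 − R2
R3 ← 3·R3
R2 ← R2 − 2/3·R3
R1 ← R1 + R3
R1 ← R1 + R2

[[1, 0, 1, 0], [0, 1, 3, 0], [0, 0, 0, 1]]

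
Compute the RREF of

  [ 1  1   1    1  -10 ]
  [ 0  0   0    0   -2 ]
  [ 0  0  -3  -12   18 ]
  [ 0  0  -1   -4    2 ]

Swap r2 and r3.
  [ 1  1   1    1  -10 ]
  [ 0  0  -3  -12   18 ]
  [ 0  0   0    0   -2 ]
  [ 0  0  -1   -4    2 ]
Multiply r2 by -1/3.
  [ 1  1   1   1  -10 ]
  [ 0  0   1   4   -6 ]
  [ 0  0   0   0   -2 ]
  [ 0  0  -1  -4    2 ]
Add r2 to r4.
  [ 1  1  1  1  -10 ]
  [ 0  0  1  4   -6 ]
  [ 0  0  0  0   -2 ]
  [ 0  0  0  0   -4 ]
Multiply r3 by -1/2.
  [ 1  1  1  1  -10 ]
  [ 0  0  1  4   -6 ]
  [ 0  0  0  0    1 ]
  [ 0  0  0  0   -4 ]
Add 4 times r3 to r4.
  [ 1  1  1  1  -10 ]
  [ 0  0  1  4   -6 ]
  [ 0  0  0  0    1 ]
  [ 0  0  0  0    0 ]
Add 6 times r3 to r2.
  [ 1  1  1  1  -10 ]
  [ 0  0  1  4    0 ]
  [ 0  0  0  0    1 ]
  [ 0  0  0  0    0 ]
Add 10 times r3 to r1.
  [ 1  1  1  1  0 ]
  [ 0  0  1  4  0 ]
  [ 0  0  0  0  1 ]
  [ 0  0  0  0  0 ]
Subtract r2 from r1.
  [ 1  1  0  -3  0 ]
  [ 0  0  1   4  0 ]
  [ 0  0  0   0  1 ]
  [ 0  0  0   0  0 ]

[[1, 1, 0, -3, 0], [0, 0, 1, 4, 0], [0, 0, 0, 0, 1], [0, 0, 0, 0, 0]]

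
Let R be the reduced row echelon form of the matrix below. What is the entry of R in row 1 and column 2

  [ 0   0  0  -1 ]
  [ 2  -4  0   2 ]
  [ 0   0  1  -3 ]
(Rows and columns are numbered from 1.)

-2

r1 <=> r2
  [ 2  -4  0   2 ]
  [ 0   0  0  -1 ]
  [ 0   0  1  -3 ]
r1 → 1/2·r1
  [ 1  -2  0   1 ]
  [ 0   0  0  -1 ]
  [ 0   0  1  -3 ]
r2 <=> r3
  [ 1  -2  0   1 ]
  [ 0   0  1  -3 ]
  [ 0   0  0  -1 ]
r3 → -1·r3
  [ 1  -2  0   1 ]
  [ 0   0  1  -3 ]
  [ 0   0  0   1 ]
r2 → r2 + 3·r3
  [ 1  -2  0  1 ]
  [ 0   0  1  0 ]
  [ 0   0  0  1 ]
r1 → r1 − r3
  [ 1  -2  0  0 ]
  [ 0   0  1  0 ]
  [ 0   0  0  1 ]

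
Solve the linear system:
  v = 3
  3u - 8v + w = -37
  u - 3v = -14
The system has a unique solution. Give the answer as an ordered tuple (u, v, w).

(-5, 3, 2)

Form the augmented matrix and row-reduce:
  [ 0   1  0  |    3 ]
  [ 3  -8  1  |  -37 ]
  [ 1  -3  0  |  -14 ]
R1 ↔ R2
  [ 3  -8  1  |  -37 ]
  [ 0   1  0  |    3 ]
  [ 1  -3  0  |  -14 ]
R1 → 1/3·R1
  [ 1  -8/3  1/3  |  -37/3 ]
  [ 0     1    0  |      3 ]
  [ 1    -3    0  |    -14 ]
R3 → R3 − R1
  [ 1  -8/3   1/3  |  -37/3 ]
  [ 0     1     0  |      3 ]
  [ 0  -1/3  -1/3  |   -5/3 ]
R3 → R3 + 1/3·R2
  [ 1  -8/3   1/3  |  -37/3 ]
  [ 0     1     0  |      3 ]
  [ 0     0  -1/3  |   -2/3 ]
R3 → -3·R3
  [ 1  -8/3  1/3  |  -37/3 ]
  [ 0     1    0  |      3 ]
  [ 0     0    1  |      2 ]
R1 → R1 − 1/3·R3
  [ 1  -8/3  0  |  -13 ]
  [ 0     1  0  |    3 ]
  [ 0     0  1  |    2 ]
R1 → R1 + 8/3·R2
  [ 1  0  0  |  -5 ]
  [ 0  1  0  |   3 ]
  [ 0  0  1  |   2 ]
Reading off the last column: u = -5, v = 3, w = 2.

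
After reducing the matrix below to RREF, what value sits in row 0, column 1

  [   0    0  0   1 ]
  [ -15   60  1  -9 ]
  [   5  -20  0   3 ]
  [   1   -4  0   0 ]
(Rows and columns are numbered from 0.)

Swap R1 and R2.
  [ -15   60  1  -9 ]
  [   0    0  0   1 ]
  [   5  -20  0   3 ]
  [   1   -4  0   0 ]
Multiply R1 by -1/15.
  [ 1   -4  -1/15  3/5 ]
  [ 0    0      0    1 ]
  [ 5  -20      0    3 ]
  [ 1   -4      0    0 ]
Subtract 5 times R1 from R3.
  [ 1  -4  -1/15  3/5 ]
  [ 0   0      0    1 ]
  [ 0   0    1/3    0 ]
  [ 1  -4      0    0 ]
Subtract R1 from R4.
  [ 1  -4  -1/15   3/5 ]
  [ 0   0      0     1 ]
  [ 0   0    1/3     0 ]
  [ 0   0   1/15  -3/5 ]
Swap R2 and R3.
  [ 1  -4  -1/15   3/5 ]
  [ 0   0    1/3     0 ]
  [ 0   0      0     1 ]
  [ 0   0   1/15  -3/5 ]
Multiply R2 by 3.
  [ 1  -4  -1/15   3/5 ]
  [ 0   0      1     0 ]
  [ 0   0      0     1 ]
  [ 0   0   1/15  -3/5 ]
Subtract 1/15 times R2 from R4.
  [ 1  -4  -1/15   3/5 ]
  [ 0   0      1     0 ]
  [ 0   0      0     1 ]
  [ 0   0      0  -3/5 ]
Add 3/5 times R3 to R4.
  [ 1  -4  -1/15  3/5 ]
  [ 0   0      1    0 ]
  [ 0   0      0    1 ]
  [ 0   0      0    0 ]
Subtract 3/5 times R3 from R1.
  [ 1  -4  -1/15  0 ]
  [ 0   0      1  0 ]
  [ 0   0      0  1 ]
  [ 0   0      0  0 ]
Add 1/15 times R2 to R1.
  [ 1  -4  0  0 ]
  [ 0   0  1  0 ]
  [ 0   0  0  1 ]
  [ 0   0  0  0 ]

-4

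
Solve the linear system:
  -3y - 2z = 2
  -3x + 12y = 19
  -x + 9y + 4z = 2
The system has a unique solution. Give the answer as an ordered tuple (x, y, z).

(-5, 1/3, -3/2)

Form the augmented matrix and row-reduce:
  [  0  -3  -2  |   2 ]
  [ -3  12   0  |  19 ]
  [ -1   9   4  |   2 ]
Swap ρ1 and ρ2.
  [ -3  12   0  |  19 ]
  [  0  -3  -2  |   2 ]
  [ -1   9   4  |   2 ]
Multiply ρ1 by -1/3.
  [  1  -4   0  |  -19/3 ]
  [  0  -3  -2  |      2 ]
  [ -1   9   4  |      2 ]
Add ρ1 to ρ3.
  [ 1  -4   0  |  -19/3 ]
  [ 0  -3  -2  |      2 ]
  [ 0   5   4  |  -13/3 ]
Multiply ρ2 by -1/3.
  [ 1  -4    0  |  -19/3 ]
  [ 0   1  2/3  |   -2/3 ]
  [ 0   5    4  |  -13/3 ]
Subtract 5 times ρ2 from ρ3.
  [ 1  -4    0  |  -19/3 ]
  [ 0   1  2/3  |   -2/3 ]
  [ 0   0  2/3  |     -1 ]
Multiply ρ3 by 3/2.
  [ 1  -4    0  |  -19/3 ]
  [ 0   1  2/3  |   -2/3 ]
  [ 0   0    1  |   -3/2 ]
Subtract 2/3 times ρ3 from ρ2.
  [ 1  -4  0  |  -19/3 ]
  [ 0   1  0  |    1/3 ]
  [ 0   0  1  |   -3/2 ]
Add 4 times ρ2 to ρ1.
  [ 1  0  0  |    -5 ]
  [ 0  1  0  |   1/3 ]
  [ 0  0  1  |  -3/2 ]
Reading off the last column: x = -5, y = 1/3, z = -3/2.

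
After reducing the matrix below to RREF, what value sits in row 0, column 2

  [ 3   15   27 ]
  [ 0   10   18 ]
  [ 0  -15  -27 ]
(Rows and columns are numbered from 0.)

0

r1 ← 1/3·r1
  [ 1    5    9 ]
  [ 0   10   18 ]
  [ 0  -15  -27 ]
r2 ← 1/10·r2
  [ 1    5    9 ]
  [ 0    1  9/5 ]
  [ 0  -15  -27 ]
r3 ← r3 + 15·r2
  [ 1  5    9 ]
  [ 0  1  9/5 ]
  [ 0  0    0 ]
r1 ← r1 − 5·r2
  [ 1  0    0 ]
  [ 0  1  9/5 ]
  [ 0  0    0 ]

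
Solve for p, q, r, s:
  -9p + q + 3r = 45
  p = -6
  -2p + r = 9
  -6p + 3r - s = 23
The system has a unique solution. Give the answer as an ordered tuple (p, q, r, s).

(-6, 0, -3, 4)

Form the augmented matrix and row-reduce:
  [ -9  1  3   0  |  45 ]
  [  1  0  0   0  |  -6 ]
  [ -2  0  1   0  |   9 ]
  [ -6  0  3  -1  |  23 ]
R1 -> -1/9·R1
R2 -> R2 − R1
R3 -> R3 + 2·R1
R4 -> R4 + 6·R1
R2 -> 9·R2
R3 -> R3 + 2/9·R2
R4 -> R4 + 2/3·R2
R4 -> R4 − 3·R3
R4 -> -1·R4
R2 -> R2 − 3·R3
R1 -> R1 + 1/3·R3
R1 -> R1 + 1/9·R2
Reading off the last column: p = -6, q = 0, r = -3, s = 4.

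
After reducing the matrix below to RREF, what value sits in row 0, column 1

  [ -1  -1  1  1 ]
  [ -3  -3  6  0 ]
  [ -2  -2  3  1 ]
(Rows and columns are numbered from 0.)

R1 → -1·R1
  [  1   1  -1  -1 ]
  [ -3  -3   6   0 ]
  [ -2  -2   3   1 ]
R2 → R2 + 3·R1
  [  1   1  -1  -1 ]
  [  0   0   3  -3 ]
  [ -2  -2   3   1 ]
R3 → R3 + 2·R1
  [ 1  1  -1  -1 ]
  [ 0  0   3  -3 ]
  [ 0  0   1  -1 ]
R2 → 1/3·R2
  [ 1  1  -1  -1 ]
  [ 0  0   1  -1 ]
  [ 0  0   1  -1 ]
R3 → R3 − R2
  [ 1  1  -1  -1 ]
  [ 0  0   1  -1 ]
  [ 0  0   0   0 ]
R1 → R1 + R2
  [ 1  1  0  -2 ]
  [ 0  0  1  -1 ]
  [ 0  0  0   0 ]

1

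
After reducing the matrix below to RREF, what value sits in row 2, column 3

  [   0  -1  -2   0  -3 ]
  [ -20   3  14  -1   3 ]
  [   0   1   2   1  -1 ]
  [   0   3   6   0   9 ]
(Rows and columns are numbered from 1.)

Swap R1 and R2.
  [ -20   3  14  -1   3 ]
  [   0  -1  -2   0  -3 ]
  [   0   1   2   1  -1 ]
  [   0   3   6   0   9 ]
Multiply R1 by -1/20.
  [ 1  -3/20  -7/10  1/20  -3/20 ]
  [ 0     -1     -2     0     -3 ]
  [ 0      1      2     1     -1 ]
  [ 0      3      6     0      9 ]
Multiply R2 by -1.
  [ 1  -3/20  -7/10  1/20  -3/20 ]
  [ 0      1      2     0      3 ]
  [ 0      1      2     1     -1 ]
  [ 0      3      6     0      9 ]
Subtract R2 from R3.
  [ 1  -3/20  -7/10  1/20  -3/20 ]
  [ 0      1      2     0      3 ]
  [ 0      0      0     1     -4 ]
  [ 0      3      6     0      9 ]
Subtract 3 times R2 from R4.
  [ 1  -3/20  -7/10  1/20  -3/20 ]
  [ 0      1      2     0      3 ]
  [ 0      0      0     1     -4 ]
  [ 0      0      0     0      0 ]
Subtract 1/20 times R3 from R1.
  [ 1  -3/20  -7/10  0  1/20 ]
  [ 0      1      2  0     3 ]
  [ 0      0      0  1    -4 ]
  [ 0      0      0  0     0 ]
Add 3/20 times R2 to R1.
  [ 1  0  -2/5  0  1/2 ]
  [ 0  1     2  0    3 ]
  [ 0  0     0  1   -4 ]
  [ 0  0     0  0    0 ]

2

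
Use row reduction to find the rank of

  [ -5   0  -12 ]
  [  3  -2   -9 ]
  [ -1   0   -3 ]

Multiply R1 by -1/5.
Subtract 3 times R1 from R2.
Add R1 to R3.
Multiply R2 by -1/2.
Multiply R3 by -5/3.
Subtract 81/10 times R3 from R2.
Subtract 12/5 times R3 from R1.
The reduced form has 3 nonzero rows.

rank = 3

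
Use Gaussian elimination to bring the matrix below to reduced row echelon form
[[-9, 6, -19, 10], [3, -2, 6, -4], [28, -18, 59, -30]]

[[1, 0, 0, -4], [0, 1, 0, 2], [0, 0, 1, 2]]

R1 → -1/9·R1
  [  1  -2/3  19/9  -10/9 ]
  [  3    -2     6     -4 ]
  [ 28   -18    59    -30 ]
R2 → R2 − 3·R1
  [  1  -2/3  19/9  -10/9 ]
  [  0     0  -1/3   -2/3 ]
  [ 28   -18    59    -30 ]
R3 → R3 − 28·R1
  [ 1  -2/3  19/9  -10/9 ]
  [ 0     0  -1/3   -2/3 ]
  [ 0   2/3  -1/9   10/9 ]
R2 ↔ R3
  [ 1  -2/3  19/9  -10/9 ]
  [ 0   2/3  -1/9   10/9 ]
  [ 0     0  -1/3   -2/3 ]
R2 → 3/2·R2
  [ 1  -2/3  19/9  -10/9 ]
  [ 0     1  -1/6    5/3 ]
  [ 0     0  -1/3   -2/3 ]
R3 → -3·R3
  [ 1  -2/3  19/9  -10/9 ]
  [ 0     1  -1/6    5/3 ]
  [ 0     0     1      2 ]
R2 → R2 + 1/6·R3
  [ 1  -2/3  19/9  -10/9 ]
  [ 0     1     0      2 ]
  [ 0     0     1      2 ]
R1 → R1 − 19/9·R3
  [ 1  -2/3  0  -16/3 ]
  [ 0     1  0      2 ]
  [ 0     0  1      2 ]
R1 → R1 + 2/3·R2
  [ 1  0  0  -4 ]
  [ 0  1  0   2 ]
  [ 0  0  1   2 ]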